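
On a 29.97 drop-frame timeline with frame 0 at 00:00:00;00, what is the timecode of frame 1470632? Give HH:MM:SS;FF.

13:37:50;04

Ten DF minutes hold 17982 frames, so frame 1470632 lies in block 81 (frames 1456542–1474523) with 14090 frames into that block.
The block's first minute is 1800 frames and the rest 1798 each; 14090 frames reaches minute 7, so 81 × 18 + 7 × 2 = 1472 labels have been skipped so far.
Adding those back, label number 1470632 + 1472 = 1472104 at 30 labels/s is 49070 s + 4 f = 13 h 37 min 50 s frame 4, i.e. 13:37:50;04.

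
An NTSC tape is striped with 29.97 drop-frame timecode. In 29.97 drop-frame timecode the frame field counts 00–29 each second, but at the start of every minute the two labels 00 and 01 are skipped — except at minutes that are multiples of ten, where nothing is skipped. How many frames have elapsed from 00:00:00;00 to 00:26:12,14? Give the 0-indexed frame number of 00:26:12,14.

47126

As if non-drop at 30 labels/s: (0 × 3600 + 26 × 60 + 12) × 30 + 14 = 47174.
Minute boundaries passed: 26; those not divisible by 10: 26 − 2 = 24; dropped labels = 2 × 24 = 48.
Actual frame index = 47174 − 48 = 47126.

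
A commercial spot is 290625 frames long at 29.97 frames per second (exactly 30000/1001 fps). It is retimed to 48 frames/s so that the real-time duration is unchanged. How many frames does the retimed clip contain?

465465 frames

Target frames = source frames × (target rate / source rate) = 290625 × (48)/(30000/1001) = 290625 × 1001/625 = 465465.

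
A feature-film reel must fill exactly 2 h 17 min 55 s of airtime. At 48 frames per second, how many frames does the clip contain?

397200 frames

2 h 17 min 55 s = 8275 s.
Frames = 8275 × 48 = 397200.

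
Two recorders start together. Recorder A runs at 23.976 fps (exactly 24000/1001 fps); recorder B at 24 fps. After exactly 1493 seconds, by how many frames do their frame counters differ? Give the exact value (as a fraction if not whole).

35832/1001 frames

A emits 24000/1001 × 1493 = 35832000/1001 frames; B emits 24 × 1493 = 35832.
Difference = 35832/1001 frames (≈ 35.7962); B is ahead of A.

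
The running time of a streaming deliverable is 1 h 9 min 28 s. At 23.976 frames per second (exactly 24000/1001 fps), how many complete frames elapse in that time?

99932 frames

1 h 9 min 28 s = 4168 s.
Frames = 4168 × 24000/1001 = 100032000/1001 ≈ 99932.0679.
Complete frames: 99932.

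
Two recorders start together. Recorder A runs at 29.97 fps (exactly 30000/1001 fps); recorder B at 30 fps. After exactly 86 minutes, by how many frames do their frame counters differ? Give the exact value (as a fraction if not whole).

86 min = 5160 s.
A emits 30000/1001 × 5160 = 154800000/1001 frames; B emits 30 × 5160 = 154800.
Difference = 154800/1001 frames (≈ 154.6454); B is ahead of A.

154800/1001 frames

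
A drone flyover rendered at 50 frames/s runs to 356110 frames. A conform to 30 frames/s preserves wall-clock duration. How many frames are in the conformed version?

Target frames = source frames × (target rate / source rate) = 356110 × (30)/(50) = 356110 × 3/5 = 213666.

213666 frames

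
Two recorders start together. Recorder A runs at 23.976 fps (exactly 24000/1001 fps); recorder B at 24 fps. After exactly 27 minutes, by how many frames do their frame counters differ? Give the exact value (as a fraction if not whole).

38880/1001 frames

27 min = 1620 s.
A emits 24000/1001 × 1620 = 38880000/1001 frames; B emits 24 × 1620 = 38880.
Difference = 38880/1001 frames (≈ 38.8412); B is ahead of A.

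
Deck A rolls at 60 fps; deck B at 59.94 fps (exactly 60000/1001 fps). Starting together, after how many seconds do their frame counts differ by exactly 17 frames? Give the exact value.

The gap grows by |60000/1001 − 60| = 60/1001 frames per second.
Time for a 17-frame gap: 17 ÷ (60/1001) = 17017/60 s.

17017/60 seconds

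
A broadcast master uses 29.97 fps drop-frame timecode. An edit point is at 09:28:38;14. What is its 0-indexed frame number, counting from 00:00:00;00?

1022530

As if non-drop at 30 labels/s: (9 × 3600 + 28 × 60 + 38) × 30 + 14 = 1023554.
Minute boundaries passed: 568; those not divisible by 10: 568 − 56 = 512; dropped labels = 2 × 512 = 1024.
Actual frame index = 1023554 − 1024 = 1022530.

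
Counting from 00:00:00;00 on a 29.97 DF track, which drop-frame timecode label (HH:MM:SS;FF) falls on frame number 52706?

00:29:18;20

Each 10-minute DF block holds 10 × 60 × 30 − 9 × 2 = 17982 frames. 52706 ÷ 17982 → 2 full blocks, remainder 16742.
Within the partial block the first minute is 1800 frames and each further minute 1798, so 9 further minute boundaries passed. Total skipped labels = 18 × 2 + 2 × 9 = 54.
Non-drop label index = 52706 + 54 = 52760; at 30 labels/s that is 00:29:18:20, i.e. DF 00:29:18;20.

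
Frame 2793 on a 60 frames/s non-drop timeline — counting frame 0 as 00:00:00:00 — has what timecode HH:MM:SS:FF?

00:00:46:33

2793 ÷ 60 = 46 full seconds, remainder 33 frames.
46 s = 0 h 0 min 46 s.
Timecode: 00:00:46:33.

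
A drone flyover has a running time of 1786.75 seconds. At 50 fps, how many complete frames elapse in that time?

89337 frames

Frames = 1786.75 × 50 = 178675/2 ≈ 89337.5000.
Complete frames: 89337.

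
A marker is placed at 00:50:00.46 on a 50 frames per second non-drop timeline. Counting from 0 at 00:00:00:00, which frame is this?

150046

Total seconds to the label: (0 × 3600 + 50 × 60 + 0) = 3000.
Frame index = 3000 × 50 + 46 = 150046.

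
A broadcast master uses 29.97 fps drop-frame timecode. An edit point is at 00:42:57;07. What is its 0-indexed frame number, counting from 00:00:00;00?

Complete 10-minute blocks: 4, each 17982 frames → 71928.
Remaining 2 whole minutes in the current block: 1800 + 1 × 1798 = 3598 frames.
Within the current minute: 57 × 30 + 7 − 2 = 1715 (labels ;00/;01 skipped at this minute). Total = 71928 + 3598 + 1715 = 77241.

77241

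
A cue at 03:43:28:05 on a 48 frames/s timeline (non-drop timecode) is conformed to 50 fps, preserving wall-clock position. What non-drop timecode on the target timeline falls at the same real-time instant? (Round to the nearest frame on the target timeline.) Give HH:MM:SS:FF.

03:43:28:05

Source frame index: (3×3600 + 43×60 + 28) × 48 + 5 = 643589.
Real time: 643589 / (48) = 643589/48 s.
Target frame: (643589/48) × (50) = 16089725/24 ≈ 670405.208 → 670405.
At 50 labels/s: frame 670405 → 03:43:28:05.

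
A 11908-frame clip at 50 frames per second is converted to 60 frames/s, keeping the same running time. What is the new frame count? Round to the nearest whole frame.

Frames at target rate = 11908 × (60) / (50) = 71448/5 ≈ 14289.600.
Nearest whole frame: 14290.

14290 frames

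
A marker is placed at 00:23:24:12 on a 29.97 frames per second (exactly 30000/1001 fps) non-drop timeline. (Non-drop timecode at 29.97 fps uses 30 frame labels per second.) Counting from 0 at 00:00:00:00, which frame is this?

Total seconds to the label: (0 × 3600 + 23 × 60 + 24) = 1404.
Frame index = 1404 × 30 + 12 = 42132.

frame 42132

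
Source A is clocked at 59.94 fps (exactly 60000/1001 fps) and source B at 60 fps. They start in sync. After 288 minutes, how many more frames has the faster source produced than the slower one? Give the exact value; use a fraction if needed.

1036800/1001 frames

288 min = 17280 s.
A emits 60000/1001 × 17280 = 1036800000/1001 frames; B emits 60 × 17280 = 1036800.
Difference = 1036800/1001 frames (≈ 1035.7642); B is ahead of A.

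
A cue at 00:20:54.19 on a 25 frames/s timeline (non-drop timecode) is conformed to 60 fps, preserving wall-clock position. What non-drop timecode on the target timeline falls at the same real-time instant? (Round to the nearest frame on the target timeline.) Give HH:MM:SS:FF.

Source frame index: (0×3600 + 20×60 + 54) × 25 + 19 = 31369.
Real time: 31369 / (25) = 31369/25 s.
Target frame: (31369/25) × (60) = 376428/5 ≈ 75285.600 → 75286.
At 60 labels/s: frame 75286 → 00:20:54:46.

00:20:54:46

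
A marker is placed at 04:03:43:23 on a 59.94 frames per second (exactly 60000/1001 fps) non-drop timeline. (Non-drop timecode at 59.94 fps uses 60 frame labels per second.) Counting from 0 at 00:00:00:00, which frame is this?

Total seconds to the label: (4 × 3600 + 3 × 60 + 43) = 14623.
Frame index = 14623 × 60 + 23 = 877403.

877403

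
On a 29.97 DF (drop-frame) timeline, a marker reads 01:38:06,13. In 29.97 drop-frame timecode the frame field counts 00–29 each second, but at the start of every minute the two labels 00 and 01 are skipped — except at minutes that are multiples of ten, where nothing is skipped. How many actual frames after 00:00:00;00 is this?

As if non-drop at 30 labels/s: (1 × 3600 + 38 × 60 + 6) × 30 + 13 = 176593.
Minute boundaries passed: 98; those not divisible by 10: 98 − 9 = 89; dropped labels = 2 × 89 = 178.
Actual frame index = 176593 − 178 = 176415.

176415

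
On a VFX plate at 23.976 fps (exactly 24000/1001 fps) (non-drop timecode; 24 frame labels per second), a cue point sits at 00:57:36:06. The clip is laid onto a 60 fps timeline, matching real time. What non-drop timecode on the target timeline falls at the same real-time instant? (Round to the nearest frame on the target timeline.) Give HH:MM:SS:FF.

Source frame index: (0×3600 + 57×60 + 36) × 24 + 6 = 82950.
Real time: 82950 / (24000/1001) = 553553/160 s.
Target frame: (553553/160) × (60) = 1660659/8 ≈ 207582.375 → 207582.
At 60 labels/s: frame 207582 → 00:57:39:42.

00:57:39:42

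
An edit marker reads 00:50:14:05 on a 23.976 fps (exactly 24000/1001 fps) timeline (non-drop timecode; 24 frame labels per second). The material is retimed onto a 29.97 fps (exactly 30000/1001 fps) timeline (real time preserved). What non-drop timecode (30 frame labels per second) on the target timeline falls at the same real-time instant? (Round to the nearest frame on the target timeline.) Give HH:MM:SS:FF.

Source frame index: (0×3600 + 50×60 + 14) × 24 + 5 = 72341.
Real time: 72341 / (24000/1001) = 72413341/24000 s.
Target frame: (72413341/24000) × (30000/1001) = 361705/4 ≈ 90426.250 → 90426.
At 30 labels/s: frame 90426 → 00:50:14:06.

00:50:14:06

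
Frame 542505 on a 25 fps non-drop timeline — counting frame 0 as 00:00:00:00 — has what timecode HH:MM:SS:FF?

542505 ÷ 25 = 21700 full seconds, remainder 5 frames.
21700 s = 6 h 1 min 40 s.
Timecode: 06:01:40:05.

06:01:40:05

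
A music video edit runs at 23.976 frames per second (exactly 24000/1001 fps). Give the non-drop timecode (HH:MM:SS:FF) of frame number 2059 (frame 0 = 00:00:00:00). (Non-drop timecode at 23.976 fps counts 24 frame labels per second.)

2059 ÷ 24 = 85 full seconds, remainder 19 frames.
85 s = 0 h 1 min 25 s.
Timecode: 00:01:25:19.

00:01:25:19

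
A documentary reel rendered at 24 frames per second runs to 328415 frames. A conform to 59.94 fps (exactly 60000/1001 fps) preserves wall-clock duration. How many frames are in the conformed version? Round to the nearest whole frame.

Frames at target rate = 328415 × (60000/1001) / (24) = 821037500/1001 ≈ 820217.283.
Nearest whole frame: 820217.

820217 frames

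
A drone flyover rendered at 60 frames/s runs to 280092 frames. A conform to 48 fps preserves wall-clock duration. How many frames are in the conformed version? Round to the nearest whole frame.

224074 frames

Frames at target rate = 280092 × (48) / (60) = 1120368/5 ≈ 224073.600.
Nearest whole frame: 224074.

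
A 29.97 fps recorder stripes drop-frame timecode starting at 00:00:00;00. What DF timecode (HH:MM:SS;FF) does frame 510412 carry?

04:43:50;22

Each 10-minute DF block holds 10 × 60 × 30 − 9 × 2 = 17982 frames. 510412 ÷ 17982 → 28 full blocks, remainder 6916.
Within the partial block the first minute is 1800 frames and each further minute 1798, so 3 further minute boundaries passed. Total skipped labels = 18 × 28 + 2 × 3 = 510.
Non-drop label index = 510412 + 510 = 510922; at 30 labels/s that is 04:43:50:22, i.e. DF 04:43:50;22.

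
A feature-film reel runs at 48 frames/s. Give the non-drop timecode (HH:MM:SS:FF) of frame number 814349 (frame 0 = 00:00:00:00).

04:42:45:29

814349 ÷ 48 = 16965 full seconds, remainder 29 frames.
16965 s = 4 h 42 min 45 s.
Timecode: 04:42:45:29.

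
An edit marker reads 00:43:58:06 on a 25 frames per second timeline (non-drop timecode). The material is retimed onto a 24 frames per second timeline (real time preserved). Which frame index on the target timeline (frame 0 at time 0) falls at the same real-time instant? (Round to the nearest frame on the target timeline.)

Source frame index: (0×3600 + 43×60 + 58) × 25 + 6 = 65956.
Real time: 65956 / (25) = 65956/25 s.
Target frame: (65956/25) × (24) = 1582944/25 ≈ 63317.760 → 63318.

frame 63318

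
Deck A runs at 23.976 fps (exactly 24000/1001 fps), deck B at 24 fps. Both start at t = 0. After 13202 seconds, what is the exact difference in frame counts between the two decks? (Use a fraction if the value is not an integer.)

45264/143 frames

A emits 24000/1001 × 13202 = 45264000/143 frames; B emits 24 × 13202 = 316848.
Difference = 45264/143 frames (≈ 316.5315); B is ahead of A.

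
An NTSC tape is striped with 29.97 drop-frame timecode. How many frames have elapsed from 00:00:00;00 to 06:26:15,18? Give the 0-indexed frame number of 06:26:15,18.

694572

Complete 10-minute blocks: 38, each 17982 frames → 683316.
Remaining 6 whole minutes in the current block: 1800 + 5 × 1798 = 10790 frames.
Within the current minute: 15 × 30 + 18 − 2 = 466 (labels ;00/;01 skipped at this minute). Total = 683316 + 10790 + 466 = 694572.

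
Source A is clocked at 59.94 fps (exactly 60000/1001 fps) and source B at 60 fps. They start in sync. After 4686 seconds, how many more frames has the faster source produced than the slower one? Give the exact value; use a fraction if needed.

25560/91 frames

A emits 60000/1001 × 4686 = 25560000/91 frames; B emits 60 × 4686 = 281160.
Difference = 25560/91 frames (≈ 280.8791); B is ahead of A.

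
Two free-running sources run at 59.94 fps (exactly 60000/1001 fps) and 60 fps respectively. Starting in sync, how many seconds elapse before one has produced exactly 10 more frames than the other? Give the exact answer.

The gap grows by |60 − 60000/1001| = 60/1001 frames per second.
Time for a 10-frame gap: 10 ÷ (60/1001) = 1001/6 s.

1001/6 seconds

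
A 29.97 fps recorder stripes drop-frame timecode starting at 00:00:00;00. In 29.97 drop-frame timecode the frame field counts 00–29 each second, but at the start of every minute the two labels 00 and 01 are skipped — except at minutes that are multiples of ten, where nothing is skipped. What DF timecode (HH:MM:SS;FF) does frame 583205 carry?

05:24:19;19

Ten DF minutes hold 17982 frames, so frame 583205 lies in block 32 (frames 575424–593405) with 7781 frames into that block.
The block's first minute is 1800 frames and the rest 1798 each; 7781 frames reaches minute 4, so 32 × 18 + 4 × 2 = 584 labels have been skipped so far.
Adding those back, label number 583205 + 584 = 583789 at 30 labels/s is 19459 s + 19 f = 5 h 24 min 19 s frame 19, i.e. 05:24:19;19.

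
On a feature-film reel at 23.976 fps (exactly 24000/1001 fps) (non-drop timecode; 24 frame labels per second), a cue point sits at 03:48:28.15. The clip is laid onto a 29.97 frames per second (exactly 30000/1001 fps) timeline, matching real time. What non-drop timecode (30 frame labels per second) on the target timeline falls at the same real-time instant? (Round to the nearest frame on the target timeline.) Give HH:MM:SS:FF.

03:48:28:19

Source frame index: (3×3600 + 48×60 + 28) × 24 + 15 = 329007.
Real time: 329007 / (24000/1001) = 109778669/8000 s.
Target frame: (109778669/8000) × (30000/1001) = 1645035/4 ≈ 411258.750 → 411259.
At 30 labels/s: frame 411259 → 03:48:28:19.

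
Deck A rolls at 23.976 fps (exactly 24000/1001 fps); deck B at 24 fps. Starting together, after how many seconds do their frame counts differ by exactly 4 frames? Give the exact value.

The gap grows by |24 − 24000/1001| = 24/1001 frames per second.
Time for a 4-frame gap: 4 ÷ (24/1001) = 1001/6 s.

1001/6 seconds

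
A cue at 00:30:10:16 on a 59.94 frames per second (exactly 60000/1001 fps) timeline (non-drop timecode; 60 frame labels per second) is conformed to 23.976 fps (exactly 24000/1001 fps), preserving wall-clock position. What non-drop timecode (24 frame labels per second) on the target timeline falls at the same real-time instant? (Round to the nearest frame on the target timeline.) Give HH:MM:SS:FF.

00:30:10:06

Source frame index: (0×3600 + 30×60 + 10) × 60 + 16 = 108616.
Real time: 108616 / (60000/1001) = 13590577/7500 s.
Target frame: (13590577/7500) × (24000/1001) = 217232/5 ≈ 43446.400 → 43446.
At 24 labels/s: frame 43446 → 00:30:10:06.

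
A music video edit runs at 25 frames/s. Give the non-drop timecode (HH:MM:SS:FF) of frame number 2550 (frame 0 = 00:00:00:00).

00:01:42:00

2550 ÷ 25 = 102 full seconds, remainder 0 frames.
102 s = 0 h 1 min 42 s.
Timecode: 00:01:42:00.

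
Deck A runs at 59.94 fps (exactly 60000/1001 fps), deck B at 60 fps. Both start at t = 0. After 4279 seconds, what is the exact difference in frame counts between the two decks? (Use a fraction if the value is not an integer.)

A emits 60000/1001 × 4279 = 23340000/91 frames; B emits 60 × 4279 = 256740.
Difference = 23340/91 frames (≈ 256.4835); B is ahead of A.

23340/91 frames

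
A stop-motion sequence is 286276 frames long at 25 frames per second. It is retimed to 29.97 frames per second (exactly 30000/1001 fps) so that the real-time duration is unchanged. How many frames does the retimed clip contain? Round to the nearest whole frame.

343188 frames

Frames at target rate = 286276 × (30000/1001) / (25) = 343531200/1001 ≈ 343188.012.
Nearest whole frame: 343188.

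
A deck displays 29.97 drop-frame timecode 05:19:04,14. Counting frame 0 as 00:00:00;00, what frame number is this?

Complete 10-minute blocks: 31, each 17982 frames → 557442.
Remaining 9 whole minutes in the current block: 1800 + 8 × 1798 = 16184 frames.
Within the current minute: 4 × 30 + 14 − 2 = 132 (labels ;00/;01 skipped at this minute). Total = 557442 + 16184 + 132 = 573758.

573758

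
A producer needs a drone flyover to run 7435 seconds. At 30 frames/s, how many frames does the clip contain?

223050 frames

Frames = 7435 × 30 = 223050.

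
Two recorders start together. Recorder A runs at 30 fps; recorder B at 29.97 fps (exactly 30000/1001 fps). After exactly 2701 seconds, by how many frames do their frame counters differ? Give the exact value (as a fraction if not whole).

81030/1001 frames

A emits 30 × 2701 = 81030 frames; B emits 30000/1001 × 2701 = 81030000/1001.
Difference = 81030/1001 frames (≈ 80.9491); B is behind A.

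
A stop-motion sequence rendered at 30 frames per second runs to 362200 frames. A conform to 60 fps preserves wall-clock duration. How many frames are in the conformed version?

Frames at target rate = 362200 × (60) / (30) = 724400.

724400 frames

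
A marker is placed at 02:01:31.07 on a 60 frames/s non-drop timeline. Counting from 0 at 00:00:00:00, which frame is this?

frame 437467

Total seconds to the label: (2 × 3600 + 1 × 60 + 31) = 7291.
Frame index = 7291 × 60 + 7 = 437467.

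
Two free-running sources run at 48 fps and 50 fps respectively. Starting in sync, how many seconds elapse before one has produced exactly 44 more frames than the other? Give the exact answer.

The gap grows by |50 − 48| = 2 frames per second.
Time for a 44-frame gap: 44 ÷ (2) = 22 s.

22 seconds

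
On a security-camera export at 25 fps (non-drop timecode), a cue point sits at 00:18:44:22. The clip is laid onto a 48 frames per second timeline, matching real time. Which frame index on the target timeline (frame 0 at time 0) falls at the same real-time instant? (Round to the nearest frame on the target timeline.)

Source frame index: (0×3600 + 18×60 + 44) × 25 + 22 = 28122.
Real time: 28122 / (25) = 28122/25 s.
Target frame: (28122/25) × (48) = 1349856/25 ≈ 53994.240 → 53994.

frame 53994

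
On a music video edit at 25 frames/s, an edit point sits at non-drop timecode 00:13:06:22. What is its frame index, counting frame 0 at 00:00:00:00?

frame 19672

Total seconds to the label: (0 × 3600 + 13 × 60 + 6) = 786.
Frame index = 786 × 25 + 22 = 19672.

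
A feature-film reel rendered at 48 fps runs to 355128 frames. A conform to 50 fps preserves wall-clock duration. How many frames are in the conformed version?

369925 frames

Target frames = source frames × (target rate / source rate) = 355128 × (50)/(48) = 355128 × 25/24 = 369925.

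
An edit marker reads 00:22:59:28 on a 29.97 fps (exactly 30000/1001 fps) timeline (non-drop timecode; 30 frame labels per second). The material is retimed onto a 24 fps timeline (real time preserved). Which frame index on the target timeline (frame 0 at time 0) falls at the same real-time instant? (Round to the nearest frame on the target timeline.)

Source frame index: (0×3600 + 22×60 + 59) × 30 + 28 = 41398.
Real time: 41398 / (30000/1001) = 20719699/15000 s.
Target frame: (20719699/15000) × (24) = 20719699/625 ≈ 33151.518 → 33152.

frame 33152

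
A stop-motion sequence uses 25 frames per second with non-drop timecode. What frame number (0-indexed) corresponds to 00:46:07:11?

frame 69186

Total seconds to the label: (0 × 3600 + 46 × 60 + 7) = 2767.
Frame index = 2767 × 25 + 11 = 69186.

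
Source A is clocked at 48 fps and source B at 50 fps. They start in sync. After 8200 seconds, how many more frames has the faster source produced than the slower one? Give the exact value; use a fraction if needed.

16400 frames

A emits 48 × 8200 = 393600 frames; B emits 50 × 8200 = 410000.
Difference = 16400 frames; B is ahead of A.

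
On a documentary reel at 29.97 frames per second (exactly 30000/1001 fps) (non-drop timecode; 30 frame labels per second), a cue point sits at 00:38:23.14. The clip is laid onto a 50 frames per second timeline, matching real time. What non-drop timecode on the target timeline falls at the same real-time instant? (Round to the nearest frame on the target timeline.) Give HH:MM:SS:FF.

Source frame index: (0×3600 + 38×60 + 23) × 30 + 14 = 69104.
Real time: 69104 / (30000/1001) = 4323319/1875 s.
Target frame: (4323319/1875) × (50) = 8646638/75 ≈ 115288.507 → 115289.
At 50 labels/s: frame 115289 → 00:38:25:39.

00:38:25:39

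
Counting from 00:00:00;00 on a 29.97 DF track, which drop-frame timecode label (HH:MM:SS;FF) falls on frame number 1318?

Ten DF minutes hold 17982 frames, so frame 1318 lies in block 0 (frames 0–17981) with 1318 frames into that block.
The block's first minute is 1800 frames and the rest 1798 each; 1318 frames reaches minute 0, so 0 × 18 + 0 × 2 = 0 labels have been skipped so far.
Adding those back, label number 1318 + 0 = 1318 at 30 labels/s is 43 s + 28 f = 0 h 0 min 43 s frame 28, i.e. 00:00:43;28.

00:00:43;28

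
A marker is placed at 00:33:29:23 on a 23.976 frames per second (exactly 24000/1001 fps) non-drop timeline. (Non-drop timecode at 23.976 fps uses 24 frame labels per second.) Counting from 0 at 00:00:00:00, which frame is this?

Total seconds to the label: (0 × 3600 + 33 × 60 + 29) = 2009.
Frame index = 2009 × 24 + 23 = 48239.

48239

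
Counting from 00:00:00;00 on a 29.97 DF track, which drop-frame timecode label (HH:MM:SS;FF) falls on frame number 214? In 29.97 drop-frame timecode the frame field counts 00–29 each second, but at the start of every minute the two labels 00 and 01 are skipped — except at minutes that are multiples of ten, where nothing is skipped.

00:00:07;04

Ten DF minutes hold 17982 frames, so frame 214 lies in block 0 (frames 0–17981) with 214 frames into that block.
The block's first minute is 1800 frames and the rest 1798 each; 214 frames reaches minute 0, so 0 × 18 + 0 × 2 = 0 labels have been skipped so far.
Adding those back, label number 214 + 0 = 214 at 30 labels/s is 7 s + 4 f = 0 h 0 min 7 s frame 4, i.e. 00:00:07;04.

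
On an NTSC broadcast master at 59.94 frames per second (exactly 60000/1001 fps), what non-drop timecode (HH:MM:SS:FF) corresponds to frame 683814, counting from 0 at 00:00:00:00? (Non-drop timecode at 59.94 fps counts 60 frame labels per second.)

03:09:56:54

683814 ÷ 60 = 11396 full seconds, remainder 54 frames.
11396 s = 3 h 9 min 56 s.
Timecode: 03:09:56:54.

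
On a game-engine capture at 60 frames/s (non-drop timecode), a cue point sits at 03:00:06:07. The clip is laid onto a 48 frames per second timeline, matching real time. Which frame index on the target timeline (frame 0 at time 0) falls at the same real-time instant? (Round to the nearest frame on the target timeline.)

Source frame index: (3×3600 + 0×60 + 6) × 60 + 7 = 648367.
Real time: 648367 / (60) = 648367/60 s.
Target frame: (648367/60) × (48) = 2593468/5 ≈ 518693.600 → 518694.

frame 518694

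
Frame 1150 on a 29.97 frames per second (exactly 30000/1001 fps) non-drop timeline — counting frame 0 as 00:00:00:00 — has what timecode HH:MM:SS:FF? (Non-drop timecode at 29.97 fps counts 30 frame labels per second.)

00:00:38:10

1150 ÷ 30 = 38 full seconds, remainder 10 frames.
38 s = 0 h 0 min 38 s.
Timecode: 00:00:38:10.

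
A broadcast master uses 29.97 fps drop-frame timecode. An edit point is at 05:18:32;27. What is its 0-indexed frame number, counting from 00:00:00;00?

Complete 10-minute blocks: 31, each 17982 frames → 557442.
Remaining 8 whole minutes in the current block: 1800 + 7 × 1798 = 14386 frames.
Within the current minute: 32 × 30 + 27 − 2 = 985 (labels ;00/;01 skipped at this minute). Total = 557442 + 14386 + 985 = 572813.

572813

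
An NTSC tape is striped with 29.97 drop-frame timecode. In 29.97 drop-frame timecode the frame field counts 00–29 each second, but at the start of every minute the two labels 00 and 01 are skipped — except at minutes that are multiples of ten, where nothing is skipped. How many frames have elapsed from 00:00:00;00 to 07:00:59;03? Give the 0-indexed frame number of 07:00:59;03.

As if non-drop at 30 labels/s: (7 × 3600 + 0 × 60 + 59) × 30 + 3 = 757773.
Minute boundaries passed: 420; those not divisible by 10: 420 − 42 = 378; dropped labels = 2 × 378 = 756.
Actual frame index = 757773 − 756 = 757017.

757017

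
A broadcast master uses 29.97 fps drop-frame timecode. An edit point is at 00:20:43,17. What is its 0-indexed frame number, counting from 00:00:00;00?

37271

Complete 10-minute blocks: 2, each 17982 frames → 35964.
Remaining 0 whole minutes in the current block: 0 frames.
Within the current minute: 43 × 30 + 17 = 1307. Total = 35964 + 0 + 1307 = 37271.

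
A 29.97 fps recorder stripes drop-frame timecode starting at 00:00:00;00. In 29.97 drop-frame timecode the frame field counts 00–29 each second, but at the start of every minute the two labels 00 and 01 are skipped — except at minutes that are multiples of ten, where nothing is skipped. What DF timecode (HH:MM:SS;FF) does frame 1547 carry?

00:00:51;17

Each 10-minute DF block holds 10 × 60 × 30 − 9 × 2 = 17982 frames. 1547 ÷ 17982 → 0 full blocks, remainder 1547.
Within the partial block the first minute is 1800 frames and each further minute 1798, so 0 further minute boundaries passed. Total skipped labels = 18 × 0 + 2 × 0 = 0.
Non-drop label index = 1547 + 0 = 1547; at 30 labels/s that is 00:00:51:17, i.e. DF 00:00:51;17.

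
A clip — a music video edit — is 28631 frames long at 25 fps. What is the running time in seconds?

Running time = 28631 / (25) = 1145.24 s.

1145.24 seconds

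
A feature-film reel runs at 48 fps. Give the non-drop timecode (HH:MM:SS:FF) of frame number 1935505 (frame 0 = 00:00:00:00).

11:12:03:01

1935505 ÷ 48 = 40323 full seconds, remainder 1 frame.
40323 s = 11 h 12 min 3 s.
Timecode: 11:12:03:01.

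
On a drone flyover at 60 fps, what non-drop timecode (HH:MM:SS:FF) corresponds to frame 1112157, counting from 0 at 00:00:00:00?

1112157 ÷ 60 = 18535 full seconds, remainder 57 frames.
18535 s = 5 h 8 min 55 s.
Timecode: 05:08:55:57.

05:08:55:57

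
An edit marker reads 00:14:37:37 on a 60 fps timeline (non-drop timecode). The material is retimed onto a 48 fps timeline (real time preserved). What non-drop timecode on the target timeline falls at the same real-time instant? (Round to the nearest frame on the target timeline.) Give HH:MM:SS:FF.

Source frame index: (0×3600 + 14×60 + 37) × 60 + 37 = 52657.
Real time: 52657 / (60) = 52657/60 s.
Target frame: (52657/60) × (48) = 210628/5 ≈ 42125.600 → 42126.
At 48 labels/s: frame 42126 → 00:14:37:30.

00:14:37:30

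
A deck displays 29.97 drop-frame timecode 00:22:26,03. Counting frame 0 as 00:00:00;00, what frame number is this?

40343

Complete 10-minute blocks: 2, each 17982 frames → 35964.
Remaining 2 whole minutes in the current block: 1800 + 1 × 1798 = 3598 frames.
Within the current minute: 26 × 30 + 3 − 2 = 781 (labels ;00/;01 skipped at this minute). Total = 35964 + 3598 + 781 = 40343.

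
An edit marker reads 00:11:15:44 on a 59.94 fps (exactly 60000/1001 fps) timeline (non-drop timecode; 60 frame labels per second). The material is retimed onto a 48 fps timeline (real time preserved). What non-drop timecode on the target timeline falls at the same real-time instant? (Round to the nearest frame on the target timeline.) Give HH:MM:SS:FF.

Source frame index: (0×3600 + 11×60 + 15) × 60 + 44 = 40544.
Real time: 40544 / (60000/1001) = 1268267/1875 s.
Target frame: (1268267/1875) × (48) = 20292272/625 ≈ 32467.635 → 32468.
At 48 labels/s: frame 32468 → 00:11:16:20.

00:11:16:20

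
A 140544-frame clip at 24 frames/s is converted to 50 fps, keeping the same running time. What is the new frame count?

Target frames = source frames × (target rate / source rate) = 140544 × (50)/(24) = 140544 × 25/12 = 292800.

292800 frames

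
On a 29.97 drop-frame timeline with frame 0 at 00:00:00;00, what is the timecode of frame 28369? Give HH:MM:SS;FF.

Ten DF minutes hold 17982 frames, so frame 28369 lies in block 1 (frames 17982–35963) with 10387 frames into that block.
The block's first minute is 1800 frames and the rest 1798 each; 10387 frames reaches minute 5, so 1 × 18 + 5 × 2 = 28 labels have been skipped so far.
Adding those back, label number 28369 + 28 = 28397 at 30 labels/s is 946 s + 17 f = 0 h 15 min 46 s frame 17, i.e. 00:15:46;17.

00:15:46;17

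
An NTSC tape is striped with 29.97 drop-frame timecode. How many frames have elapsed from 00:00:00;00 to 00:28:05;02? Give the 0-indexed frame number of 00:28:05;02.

As if non-drop at 30 labels/s: (0 × 3600 + 28 × 60 + 5) × 30 + 2 = 50552.
Minute boundaries passed: 28; those not divisible by 10: 28 − 2 = 26; dropped labels = 2 × 26 = 52.
Actual frame index = 50552 − 52 = 50500.

50500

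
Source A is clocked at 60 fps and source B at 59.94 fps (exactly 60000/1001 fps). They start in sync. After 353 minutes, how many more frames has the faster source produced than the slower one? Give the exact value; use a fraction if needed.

353 min = 21180 s.
A emits 60 × 21180 = 1270800 frames; B emits 60000/1001 × 21180 = 1270800000/1001.
Difference = 1270800/1001 frames (≈ 1269.5305); B is behind A.

1270800/1001 frames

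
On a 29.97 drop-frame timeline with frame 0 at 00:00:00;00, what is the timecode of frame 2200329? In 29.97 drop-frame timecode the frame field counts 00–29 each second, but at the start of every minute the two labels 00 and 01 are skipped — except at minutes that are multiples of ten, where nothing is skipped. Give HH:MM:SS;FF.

20:23:37;21

Each 10-minute DF block holds 10 × 60 × 30 − 9 × 2 = 17982 frames. 2200329 ÷ 17982 → 122 full blocks, remainder 6525.
Within the partial block the first minute is 1800 frames and each further minute 1798, so 3 further minute boundaries passed. Total skipped labels = 18 × 122 + 2 × 3 = 2202.
Non-drop label index = 2200329 + 2202 = 2202531; at 30 labels/s that is 20:23:37:21, i.e. DF 20:23:37;21.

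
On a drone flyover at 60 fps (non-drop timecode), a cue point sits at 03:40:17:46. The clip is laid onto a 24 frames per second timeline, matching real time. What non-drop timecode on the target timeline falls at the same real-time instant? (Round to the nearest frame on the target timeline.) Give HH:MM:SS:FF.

Source frame index: (3×3600 + 40×60 + 17) × 60 + 46 = 793066.
Real time: 793066 / (60) = 396533/30 s.
Target frame: (396533/30) × (24) = 1586132/5 ≈ 317226.400 → 317226.
At 24 labels/s: frame 317226 → 03:40:17:18.

03:40:17:18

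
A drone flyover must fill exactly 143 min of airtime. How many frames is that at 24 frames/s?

205920 frames

143 min = 8580 s.
Frames = 8580 × 24 = 205920.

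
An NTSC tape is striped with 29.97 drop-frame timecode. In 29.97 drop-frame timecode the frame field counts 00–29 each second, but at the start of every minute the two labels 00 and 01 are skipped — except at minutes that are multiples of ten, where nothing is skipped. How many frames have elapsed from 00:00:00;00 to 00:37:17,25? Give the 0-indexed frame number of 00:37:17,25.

Complete 10-minute blocks: 3, each 17982 frames → 53946.
Remaining 7 whole minutes in the current block: 1800 + 6 × 1798 = 12588 frames.
Within the current minute: 17 × 30 + 25 − 2 = 533 (labels ;00/;01 skipped at this minute). Total = 53946 + 12588 + 533 = 67067.

67067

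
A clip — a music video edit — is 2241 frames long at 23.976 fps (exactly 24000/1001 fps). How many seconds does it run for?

93.468375 seconds

Running time = 2241 / (24000/1001) = 93.468375 s.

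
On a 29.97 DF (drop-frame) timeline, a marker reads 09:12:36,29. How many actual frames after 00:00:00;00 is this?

As if non-drop at 30 labels/s: (9 × 3600 + 12 × 60 + 36) × 30 + 29 = 994709.
Minute boundaries passed: 552; those not divisible by 10: 552 − 55 = 497; dropped labels = 2 × 497 = 994.
Actual frame index = 994709 − 994 = 993715.

993715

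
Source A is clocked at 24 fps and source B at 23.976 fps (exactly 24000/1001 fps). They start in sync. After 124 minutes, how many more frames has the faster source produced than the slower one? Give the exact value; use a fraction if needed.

124 min = 7440 s.
A emits 24 × 7440 = 178560 frames; B emits 24000/1001 × 7440 = 178560000/1001.
Difference = 178560/1001 frames (≈ 178.3816); B is behind A.

178560/1001 frames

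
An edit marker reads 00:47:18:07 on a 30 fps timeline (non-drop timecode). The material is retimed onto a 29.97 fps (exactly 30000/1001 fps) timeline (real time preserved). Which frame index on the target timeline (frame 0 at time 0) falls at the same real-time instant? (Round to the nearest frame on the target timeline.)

Source frame index: (0×3600 + 47×60 + 18) × 30 + 7 = 85147.
Real time: 85147 / (30) = 85147/30 s.
Target frame: (85147/30) × (30000/1001) = 85147000/1001 ≈ 85061.938 → 85062.

frame 85062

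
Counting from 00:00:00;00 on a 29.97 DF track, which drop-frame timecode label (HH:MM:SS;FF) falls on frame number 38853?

Each 10-minute DF block holds 10 × 60 × 30 − 9 × 2 = 17982 frames. 38853 ÷ 17982 → 2 full blocks, remainder 2889.
Within the partial block the first minute is 1800 frames and each further minute 1798, so 1 further minute boundary passed. Total skipped labels = 18 × 2 + 2 × 1 = 38.
Non-drop label index = 38853 + 38 = 38891; at 30 labels/s that is 00:21:36:11, i.e. DF 00:21:36;11.

00:21:36;11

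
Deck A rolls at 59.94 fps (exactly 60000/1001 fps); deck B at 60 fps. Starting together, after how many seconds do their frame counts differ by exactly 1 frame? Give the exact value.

The gap grows by |60 − 60000/1001| = 60/1001 frames per second.
Time for a 1-frame gap: 1 ÷ (60/1001) = 1001/60 s.

1001/60 seconds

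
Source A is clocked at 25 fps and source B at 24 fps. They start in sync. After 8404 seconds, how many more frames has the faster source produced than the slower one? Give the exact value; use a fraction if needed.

8404 frames

A emits 25 × 8404 = 210100 frames; B emits 24 × 8404 = 201696.
Difference = 8404 frames; B is behind A.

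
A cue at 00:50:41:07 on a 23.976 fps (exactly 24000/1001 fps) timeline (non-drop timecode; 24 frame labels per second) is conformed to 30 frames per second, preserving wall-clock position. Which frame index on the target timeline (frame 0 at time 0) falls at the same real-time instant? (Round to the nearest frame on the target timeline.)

frame 91330

Source frame index: (0×3600 + 50×60 + 41) × 24 + 7 = 72991.
Real time: 72991 / (24000/1001) = 73063991/24000 s.
Target frame: (73063991/24000) × (30) = 73063991/800 ≈ 91329.989 → 91330.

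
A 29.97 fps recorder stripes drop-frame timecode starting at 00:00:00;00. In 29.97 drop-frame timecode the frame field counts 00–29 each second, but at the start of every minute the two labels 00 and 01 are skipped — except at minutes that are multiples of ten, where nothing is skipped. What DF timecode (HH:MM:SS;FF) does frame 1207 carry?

00:00:40;07

Each 10-minute DF block holds 10 × 60 × 30 − 9 × 2 = 17982 frames. 1207 ÷ 17982 → 0 full blocks, remainder 1207.
Within the partial block the first minute is 1800 frames and each further minute 1798, so 0 further minute boundaries passed. Total skipped labels = 18 × 0 + 2 × 0 = 0.
Non-drop label index = 1207 + 0 = 1207; at 30 labels/s that is 00:00:40:07, i.e. DF 00:00:40;07.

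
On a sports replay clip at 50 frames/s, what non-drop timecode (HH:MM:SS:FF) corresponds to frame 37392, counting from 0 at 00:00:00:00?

00:12:27:42

37392 ÷ 50 = 747 full seconds, remainder 42 frames.
747 s = 0 h 12 min 27 s.
Timecode: 00:12:27:42.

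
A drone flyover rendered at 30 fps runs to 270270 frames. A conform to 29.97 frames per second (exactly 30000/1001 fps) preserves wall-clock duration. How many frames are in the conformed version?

Target frames = source frames × (target rate / source rate) = 270270 × (30000/1001)/(30) = 270270 × 1000/1001 = 270000.

270000 frames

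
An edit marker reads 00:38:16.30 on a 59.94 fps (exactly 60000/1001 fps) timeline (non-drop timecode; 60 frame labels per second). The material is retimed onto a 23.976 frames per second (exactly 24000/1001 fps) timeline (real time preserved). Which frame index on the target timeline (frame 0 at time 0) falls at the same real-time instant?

Source frame index: (0×3600 + 38×60 + 16) × 60 + 30 = 137790.
Real time: 137790 / (60000/1001) = 4597593/2000 s.
Target frame: (4597593/2000) × (24000/1001) = 55116.

frame 55116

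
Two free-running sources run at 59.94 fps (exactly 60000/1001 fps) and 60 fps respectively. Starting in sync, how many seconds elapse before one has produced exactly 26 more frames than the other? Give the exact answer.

13013/30 seconds

The gap grows by |60 − 60000/1001| = 60/1001 frames per second.
Time for a 26-frame gap: 26 ÷ (60/1001) = 13013/30 s.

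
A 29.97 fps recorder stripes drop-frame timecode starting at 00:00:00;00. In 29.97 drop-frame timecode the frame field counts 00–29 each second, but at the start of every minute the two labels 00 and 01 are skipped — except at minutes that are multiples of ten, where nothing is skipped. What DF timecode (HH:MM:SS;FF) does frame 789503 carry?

Each 10-minute DF block holds 10 × 60 × 30 − 9 × 2 = 17982 frames. 789503 ÷ 17982 → 43 full blocks, remainder 16277.
Within the partial block the first minute is 1800 frames and each further minute 1798, so 9 further minute boundaries passed. Total skipped labels = 18 × 43 + 2 × 9 = 792.
Non-drop label index = 789503 + 792 = 790295; at 30 labels/s that is 07:19:03:05, i.e. DF 07:19:03;05.

07:19:03;05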